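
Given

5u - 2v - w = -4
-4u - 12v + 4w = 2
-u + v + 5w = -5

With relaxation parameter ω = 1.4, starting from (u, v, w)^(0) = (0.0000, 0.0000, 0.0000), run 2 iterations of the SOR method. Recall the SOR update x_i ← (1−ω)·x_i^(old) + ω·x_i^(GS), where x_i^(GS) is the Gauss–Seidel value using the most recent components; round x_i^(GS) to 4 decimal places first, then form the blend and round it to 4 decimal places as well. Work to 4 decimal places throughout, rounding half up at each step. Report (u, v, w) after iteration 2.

Iteration 1:
  u: GS value = (-4 - (-2)·0.0000 - (-1)·0.0000) / (5) = -0.8000;  u ← (1−ω)·0.0000 + ω·-0.8000 = -1.1200
  v: GS value = (2 - (-4)·-1.1200 - (4)·0.0000) / (-12) = 0.2067;  v ← (1−ω)·0.0000 + ω·0.2067 = 0.2894
  w: GS value = (-5 - (-1)·-1.1200 - (1)·0.2894) / (5) = -1.2819;  w ← (1−ω)·0.0000 + ω·-1.2819 = -1.7947
Iteration 2:
  u: GS value = (-4 - (-2)·0.2894 - (-1)·-1.7947) / (5) = -1.0432;  u ← (1−ω)·-1.1200 + ω·-1.0432 = -1.0125
  v: GS value = (2 - (-4)·-1.0125 - (4)·-1.7947) / (-12) = -0.4274;  v ← (1−ω)·0.2894 + ω·-0.4274 = -0.7141
  w: GS value = (-5 - (-1)·-1.0125 - (1)·-0.7141) / (5) = -1.0597;  w ← (1−ω)·-1.7947 + ω·-1.0597 = -0.7657

(-1.0125, -0.7141, -0.7657)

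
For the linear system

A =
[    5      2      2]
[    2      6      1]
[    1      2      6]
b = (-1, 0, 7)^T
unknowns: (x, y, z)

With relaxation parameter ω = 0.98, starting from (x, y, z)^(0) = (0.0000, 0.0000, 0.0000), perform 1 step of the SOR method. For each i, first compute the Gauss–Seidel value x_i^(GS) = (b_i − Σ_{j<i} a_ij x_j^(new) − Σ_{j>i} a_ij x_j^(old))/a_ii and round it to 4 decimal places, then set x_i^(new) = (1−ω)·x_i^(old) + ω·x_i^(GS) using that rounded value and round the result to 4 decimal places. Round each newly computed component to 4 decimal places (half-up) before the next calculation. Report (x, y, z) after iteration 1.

(-0.1960, 0.0640, 1.1544)

Iteration 1:
  x: GS value = (-1 - (2)·0.0000 - (2)·0.0000) / (5) = -0.2000;  x ← (1−ω)·0.0000 + ω·-0.2000 = -0.1960
  y: GS value = (0 - (2)·-0.1960 - (1)·0.0000) / (6) = 0.0653;  y ← (1−ω)·0.0000 + ω·0.0653 = 0.0640
  z: GS value = (7 - (1)·-0.1960 - (2)·0.0640) / (6) = 1.1780;  z ← (1−ω)·0.0000 + ω·1.1780 = 1.1544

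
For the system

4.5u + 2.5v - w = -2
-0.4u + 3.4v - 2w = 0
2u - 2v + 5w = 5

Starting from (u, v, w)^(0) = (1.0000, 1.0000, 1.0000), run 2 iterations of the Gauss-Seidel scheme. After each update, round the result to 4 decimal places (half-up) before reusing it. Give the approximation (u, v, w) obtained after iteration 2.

Iteration 1:
  u = (-2 - (2.5)·1.0000 - (-1)·1.0000) / (4.5) = -0.7778
  v = (0 - (-0.4)·-0.7778 - (-2)·1.0000) / (3.4) = 0.4967
  w = (5 - (2)·-0.7778 - (-2)·0.4967) / (5) = 1.5098
Iteration 2:
  u = (-2 - (2.5)·0.4967 - (-1)·1.5098) / (4.5) = -0.3849
  v = (0 - (-0.4)·-0.3849 - (-2)·1.5098) / (3.4) = 0.8428
  w = (5 - (2)·-0.3849 - (-2)·0.8428) / (5) = 1.4911

(-0.3849, 0.8428, 1.4911)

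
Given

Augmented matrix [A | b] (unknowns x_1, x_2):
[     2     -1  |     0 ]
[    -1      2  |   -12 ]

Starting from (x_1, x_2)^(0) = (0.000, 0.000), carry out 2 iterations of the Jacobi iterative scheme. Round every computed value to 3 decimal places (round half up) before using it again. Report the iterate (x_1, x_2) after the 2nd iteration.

Iteration 1:
  x_1 = (0 - (-1)·0.000) / (2) = 0.000
  x_2 = (-12 - (-1)·0.000) / (2) = -6.000
Iteration 2:
  x_1 = (0 - (-1)·-6.000) / (2) = -3.000
  x_2 = (-12 - (-1)·0.000) / (2) = -6.000

(-3.000, -6.000)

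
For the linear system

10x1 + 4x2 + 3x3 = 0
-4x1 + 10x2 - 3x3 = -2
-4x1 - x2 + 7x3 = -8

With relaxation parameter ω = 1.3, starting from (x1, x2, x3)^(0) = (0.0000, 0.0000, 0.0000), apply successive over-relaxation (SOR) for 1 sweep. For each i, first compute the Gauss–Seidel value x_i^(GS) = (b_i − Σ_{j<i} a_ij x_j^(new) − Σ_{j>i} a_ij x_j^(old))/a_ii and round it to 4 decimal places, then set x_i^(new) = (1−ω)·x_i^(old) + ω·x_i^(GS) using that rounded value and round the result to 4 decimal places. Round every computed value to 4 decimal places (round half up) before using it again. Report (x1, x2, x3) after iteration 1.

(0.0000, -0.2600, -1.5340)

Iteration 1:
  x1: GS value = (0 - (4)·0.0000 - (3)·0.0000) / (10) = 0.0000;  x1 ← (1−ω)·0.0000 + ω·0.0000 = 0.0000
  x2: GS value = (-2 - (-4)·0.0000 - (-3)·0.0000) / (10) = -0.2000;  x2 ← (1−ω)·0.0000 + ω·-0.2000 = -0.2600
  x3: GS value = (-8 - (-4)·0.0000 - (-1)·-0.2600) / (7) = -1.1800;  x3 ← (1−ω)·0.0000 + ω·-1.1800 = -1.5340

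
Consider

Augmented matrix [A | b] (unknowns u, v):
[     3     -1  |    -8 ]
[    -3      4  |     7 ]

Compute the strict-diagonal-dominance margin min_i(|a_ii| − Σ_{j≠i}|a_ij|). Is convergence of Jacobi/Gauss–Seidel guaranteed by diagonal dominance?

1

row 1: |3| − (1) = 2
row 2: |4| − (3) = 1
minimum over rows = 1 → strictly diagonally dominant (convergence guaranteed)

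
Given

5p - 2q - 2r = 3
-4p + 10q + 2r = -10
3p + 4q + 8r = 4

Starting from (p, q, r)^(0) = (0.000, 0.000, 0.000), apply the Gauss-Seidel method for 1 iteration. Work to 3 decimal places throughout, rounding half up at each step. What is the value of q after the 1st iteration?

Iteration 1:
  p = (3 - (-2)·0.000 - (-2)·0.000) / (5) = 0.600
  q = (-10 - (-4)·0.600 - (2)·0.000) / (10) = -0.760
  r = (4 - (3)·0.600 - (4)·-0.760) / (8) = 0.655

-0.760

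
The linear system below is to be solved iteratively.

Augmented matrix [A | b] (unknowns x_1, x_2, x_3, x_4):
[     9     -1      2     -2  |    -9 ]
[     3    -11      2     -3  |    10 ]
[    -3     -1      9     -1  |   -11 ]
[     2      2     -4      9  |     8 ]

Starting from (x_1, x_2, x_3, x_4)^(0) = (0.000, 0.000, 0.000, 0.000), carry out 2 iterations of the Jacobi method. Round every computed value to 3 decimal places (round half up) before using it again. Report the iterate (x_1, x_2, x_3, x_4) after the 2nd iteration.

Iteration 1:
  x_1 = (-9 - (-1)·0.000 - (2)·0.000 - (-2)·0.000) / (9) = -1.000
  x_2 = (10 - (3)·0.000 - (2)·0.000 - (-3)·0.000) / (-11) = -0.909
  x_3 = (-11 - (-3)·0.000 - (-1)·0.000 - (-1)·0.000) / (9) = -1.222
  x_4 = (8 - (2)·0.000 - (2)·0.000 - (-4)·0.000) / (9) = 0.889
Iteration 2:
  x_1 = (-9 - (-1)·-0.909 - (2)·-1.222 - (-2)·0.889) / (9) = -0.632
  x_2 = (10 - (3)·-1.000 - (2)·-1.222 - (-3)·0.889) / (-11) = -1.646
  x_3 = (-11 - (-3)·-1.000 - (-1)·-0.909 - (-1)·0.889) / (9) = -1.558
  x_4 = (8 - (2)·-1.000 - (2)·-0.909 - (-4)·-1.222) / (9) = 0.770

(-0.632, -1.646, -1.558, 0.770)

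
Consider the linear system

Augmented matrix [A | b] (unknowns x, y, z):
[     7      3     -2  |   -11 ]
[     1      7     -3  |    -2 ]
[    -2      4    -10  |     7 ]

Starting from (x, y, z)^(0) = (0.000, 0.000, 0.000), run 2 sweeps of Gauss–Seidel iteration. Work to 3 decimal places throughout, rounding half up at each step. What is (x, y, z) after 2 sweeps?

(-1.662, -0.224, -0.457)

Iteration 1:
  x = (-11 - (3)·0.000 - (-2)·0.000) / (7) = -1.571
  y = (-2 - (1)·-1.571 - (-3)·0.000) / (7) = -0.061
  z = (7 - (-2)·-1.571 - (4)·-0.061) / (-10) = -0.410
Iteration 2:
  x = (-11 - (3)·-0.061 - (-2)·-0.410) / (7) = -1.662
  y = (-2 - (1)·-1.662 - (-3)·-0.410) / (7) = -0.224
  z = (7 - (-2)·-1.662 - (4)·-0.224) / (-10) = -0.457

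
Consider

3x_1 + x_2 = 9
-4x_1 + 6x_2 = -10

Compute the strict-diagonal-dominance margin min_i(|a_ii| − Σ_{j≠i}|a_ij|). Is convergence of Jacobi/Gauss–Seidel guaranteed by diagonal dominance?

row 1: |3| − (1) = 2
row 2: |6| − (4) = 2
minimum over rows = 2 → strictly diagonally dominant (convergence guaranteed)

2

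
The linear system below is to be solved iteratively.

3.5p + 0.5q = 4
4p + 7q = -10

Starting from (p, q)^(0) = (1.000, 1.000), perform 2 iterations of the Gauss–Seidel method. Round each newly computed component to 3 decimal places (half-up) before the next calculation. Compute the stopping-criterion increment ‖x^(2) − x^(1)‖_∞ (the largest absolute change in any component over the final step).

0.429

Iteration 1:
  p = (4 - (0.5)·1.000) / (3.5) = 1.000
  q = (-10 - (4)·1.000) / (7) = -2.000
Iteration 2:
  p = (4 - (0.5)·-2.000) / (3.5) = 1.429
  q = (-10 - (4)·1.429) / (7) = -2.245
Change: (0.429, -0.245) → max |·| = 0.429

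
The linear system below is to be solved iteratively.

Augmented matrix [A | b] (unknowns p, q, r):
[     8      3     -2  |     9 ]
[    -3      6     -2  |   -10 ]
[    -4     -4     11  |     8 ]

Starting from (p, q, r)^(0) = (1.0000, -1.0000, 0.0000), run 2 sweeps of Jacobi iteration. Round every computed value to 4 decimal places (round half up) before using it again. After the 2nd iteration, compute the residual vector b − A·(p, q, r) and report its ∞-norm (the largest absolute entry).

2.9469

Iteration 1:
  p = (9 - (3)·-1.0000 - (-2)·0.0000) / (8) = 1.5000
  q = (-10 - (-3)·1.0000 - (-2)·0.0000) / (6) = -1.1667
  r = (8 - (-4)·1.0000 - (-4)·-1.0000) / (11) = 0.7273
Iteration 2:
  p = (9 - (3)·-1.1667 - (-2)·0.7273) / (8) = 1.7443
  q = (-10 - (-3)·1.5000 - (-2)·0.7273) / (6) = -0.6742
  r = (8 - (-4)·1.5000 - (-4)·-1.1667) / (11) = 0.8485
Residual b − A·x = (-1.2348, 0.9751, 2.9469); ∞-norm = 2.9469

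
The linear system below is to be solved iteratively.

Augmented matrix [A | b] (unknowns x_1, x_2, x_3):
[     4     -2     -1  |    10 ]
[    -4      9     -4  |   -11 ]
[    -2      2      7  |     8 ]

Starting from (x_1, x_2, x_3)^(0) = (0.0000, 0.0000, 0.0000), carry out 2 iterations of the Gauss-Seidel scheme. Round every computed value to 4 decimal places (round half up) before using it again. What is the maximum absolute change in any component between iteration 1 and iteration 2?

1.0247

Iteration 1:
  x_1 = (10 - (-2)·0.0000 - (-1)·0.0000) / (4) = 2.5000
  x_2 = (-11 - (-4)·2.5000 - (-4)·0.0000) / (9) = -0.1111
  x_3 = (8 - (-2)·2.5000 - (2)·-0.1111) / (7) = 1.8889
Iteration 2:
  x_1 = (10 - (-2)·-0.1111 - (-1)·1.8889) / (4) = 2.9167
  x_2 = (-11 - (-4)·2.9167 - (-4)·1.8889) / (9) = 0.9136
  x_3 = (8 - (-2)·2.9167 - (2)·0.9136) / (7) = 1.7152
Change: (0.4167, 1.0247, -0.1737) → max |·| = 1.0247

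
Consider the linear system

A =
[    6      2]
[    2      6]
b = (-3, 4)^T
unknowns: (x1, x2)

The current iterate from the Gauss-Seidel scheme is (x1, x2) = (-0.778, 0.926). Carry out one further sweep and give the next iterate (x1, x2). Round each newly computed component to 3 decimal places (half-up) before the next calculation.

One sweep:
  x1 = (-3 - (2)·0.926) / (6) = -0.809
  x2 = (4 - (2)·-0.809) / (6) = 0.936

(-0.809, 0.936)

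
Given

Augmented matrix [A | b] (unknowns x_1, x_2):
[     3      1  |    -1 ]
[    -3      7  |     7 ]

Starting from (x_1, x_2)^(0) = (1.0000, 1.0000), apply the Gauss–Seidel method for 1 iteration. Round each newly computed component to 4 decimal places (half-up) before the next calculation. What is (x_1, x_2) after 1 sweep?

Iteration 1:
  x_1 = (-1 - (1)·1.0000) / (3) = -0.6667
  x_2 = (7 - (-3)·-0.6667) / (7) = 0.7143

(-0.6667, 0.7143)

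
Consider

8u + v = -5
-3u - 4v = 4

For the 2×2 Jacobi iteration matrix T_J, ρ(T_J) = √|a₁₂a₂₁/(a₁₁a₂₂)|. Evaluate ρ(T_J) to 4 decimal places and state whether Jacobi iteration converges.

0.3062

a₁₂a₂₁/(a₁₁a₂₂) = (1)·(-3) / ((8)·(-4)) = 0.093750
ρ = √|0.093750| = √0.093750 = 0.3062
ρ < 1, so Jacobi converges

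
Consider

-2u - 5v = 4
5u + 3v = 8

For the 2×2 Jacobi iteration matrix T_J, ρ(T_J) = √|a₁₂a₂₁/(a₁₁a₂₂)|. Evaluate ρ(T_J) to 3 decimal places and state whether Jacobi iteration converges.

a₁₂a₂₁/(a₁₁a₂₂) = (-5)·(5) / ((-2)·(3)) = 4.166667
ρ = √|4.166667| = √4.166667 = 2.041
ρ > 1, so Jacobi diverges

2.041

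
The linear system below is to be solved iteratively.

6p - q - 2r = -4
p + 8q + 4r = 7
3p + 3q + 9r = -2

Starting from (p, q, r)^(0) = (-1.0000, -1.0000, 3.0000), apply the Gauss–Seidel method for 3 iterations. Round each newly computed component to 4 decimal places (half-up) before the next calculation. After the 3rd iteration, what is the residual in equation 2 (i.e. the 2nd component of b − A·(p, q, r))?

0.3849

Iteration 1:
  p = (-4 - (-1)·-1.0000 - (-2)·3.0000) / (6) = 0.1667
  q = (7 - (1)·0.1667 - (4)·3.0000) / (8) = -0.6458
  r = (-2 - (3)·0.1667 - (3)·-0.6458) / (9) = -0.0625
Iteration 2:
  p = (-4 - (-1)·-0.6458 - (-2)·-0.0625) / (6) = -0.7951
  q = (7 - (1)·-0.7951 - (4)·-0.0625) / (8) = 1.0056
  r = (-2 - (3)·-0.7951 - (3)·1.0056) / (9) = -0.2924
Iteration 3:
  p = (-4 - (-1)·1.0056 - (-2)·-0.2924) / (6) = -0.5965
  q = (7 - (1)·-0.5965 - (4)·-0.2924) / (8) = 1.0958
  r = (-2 - (3)·-0.5965 - (3)·1.0958) / (9) = -0.3887
Residual b − A·x = (-0.1026, 0.3849, 0.0004)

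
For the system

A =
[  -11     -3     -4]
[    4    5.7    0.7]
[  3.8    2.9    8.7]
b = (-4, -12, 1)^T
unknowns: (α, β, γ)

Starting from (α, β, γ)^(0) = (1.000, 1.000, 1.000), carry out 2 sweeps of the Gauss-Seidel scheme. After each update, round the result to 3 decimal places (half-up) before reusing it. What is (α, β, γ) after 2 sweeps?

(0.587, -2.629, 0.735)

Iteration 1:
  α = (-4 - (-3)·1.000 - (-4)·1.000) / (-11) = -0.273
  β = (-12 - (4)·-0.273 - (0.7)·1.000) / (5.7) = -2.036
  γ = (1 - (3.8)·-0.273 - (2.9)·-2.036) / (8.7) = 0.913
Iteration 2:
  α = (-4 - (-3)·-2.036 - (-4)·0.913) / (-11) = 0.587
  β = (-12 - (4)·0.587 - (0.7)·0.913) / (5.7) = -2.629
  γ = (1 - (3.8)·0.587 - (2.9)·-2.629) / (8.7) = 0.735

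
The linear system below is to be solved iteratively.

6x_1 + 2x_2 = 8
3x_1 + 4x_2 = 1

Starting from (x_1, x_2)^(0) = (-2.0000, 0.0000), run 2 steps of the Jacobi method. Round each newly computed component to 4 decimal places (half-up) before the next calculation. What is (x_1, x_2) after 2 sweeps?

(0.7500, -0.7500)

Iteration 1:
  x_1 = (8 - (2)·0.0000) / (6) = 1.3333
  x_2 = (1 - (3)·-2.0000) / (4) = 1.7500
Iteration 2:
  x_1 = (8 - (2)·1.7500) / (6) = 0.7500
  x_2 = (1 - (3)·1.3333) / (4) = -0.7500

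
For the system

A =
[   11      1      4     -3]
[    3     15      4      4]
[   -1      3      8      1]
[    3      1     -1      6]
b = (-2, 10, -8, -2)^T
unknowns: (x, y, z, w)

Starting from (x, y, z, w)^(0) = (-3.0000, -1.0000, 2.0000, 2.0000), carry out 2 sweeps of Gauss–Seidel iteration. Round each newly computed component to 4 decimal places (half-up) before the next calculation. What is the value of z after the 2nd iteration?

Iteration 1:
  x = (-2 - (1)·-1.0000 - (4)·2.0000 - (-3)·2.0000) / (11) = -0.2727
  y = (10 - (3)·-0.2727 - (4)·2.0000 - (4)·2.0000) / (15) = -0.3455
  z = (-8 - (-1)·-0.2727 - (3)·-0.3455 - (1)·2.0000) / (8) = -1.1545
  w = (-2 - (3)·-0.2727 - (1)·-0.3455 - (-1)·-1.1545) / (6) = -0.3318
Iteration 2:
  x = (-2 - (1)·-0.3455 - (4)·-1.1545 - (-3)·-0.3318) / (11) = 0.1789
  y = (10 - (3)·0.1789 - (4)·-1.1545 - (4)·-0.3318) / (15) = 1.0272
  z = (-8 - (-1)·0.1789 - (3)·1.0272 - (1)·-0.3318) / (8) = -1.3214
  w = (-2 - (3)·0.1789 - (1)·1.0272 - (-1)·-1.3214) / (6) = -0.8142

-1.3214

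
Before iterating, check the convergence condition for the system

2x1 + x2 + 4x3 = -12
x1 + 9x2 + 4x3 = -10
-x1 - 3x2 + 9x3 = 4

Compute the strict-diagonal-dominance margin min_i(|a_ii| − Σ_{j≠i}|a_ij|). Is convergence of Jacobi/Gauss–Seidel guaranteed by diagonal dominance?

-3

row 1: |2| − (1+4) = -3
row 2: |9| − (1+4) = 4
row 3: |9| − (1+3) = 5
minimum over rows = -3 → not strictly diagonally dominant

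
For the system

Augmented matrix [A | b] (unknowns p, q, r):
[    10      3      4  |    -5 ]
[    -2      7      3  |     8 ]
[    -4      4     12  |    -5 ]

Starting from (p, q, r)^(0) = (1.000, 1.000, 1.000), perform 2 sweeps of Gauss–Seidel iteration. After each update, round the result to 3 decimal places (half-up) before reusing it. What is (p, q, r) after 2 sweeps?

Iteration 1:
  p = (-5 - (3)·1.000 - (4)·1.000) / (10) = -1.200
  q = (8 - (-2)·-1.200 - (3)·1.000) / (7) = 0.371
  r = (-5 - (-4)·-1.200 - (4)·0.371) / (12) = -0.940
Iteration 2:
  p = (-5 - (3)·0.371 - (4)·-0.940) / (10) = -0.235
  q = (8 - (-2)·-0.235 - (3)·-0.940) / (7) = 1.479
  r = (-5 - (-4)·-0.235 - (4)·1.479) / (12) = -0.988

(-0.235, 1.479, -0.988)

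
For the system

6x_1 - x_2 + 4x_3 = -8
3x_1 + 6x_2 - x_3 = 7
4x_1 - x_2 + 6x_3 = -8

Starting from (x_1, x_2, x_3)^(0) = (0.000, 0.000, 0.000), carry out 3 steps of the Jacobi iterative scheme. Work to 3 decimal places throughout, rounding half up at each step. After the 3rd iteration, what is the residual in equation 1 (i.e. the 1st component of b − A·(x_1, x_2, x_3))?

2.230

Iteration 1:
  x_1 = (-8 - (-1)·0.000 - (4)·0.000) / (6) = -1.333
  x_2 = (7 - (3)·0.000 - (-1)·0.000) / (6) = 1.167
  x_3 = (-8 - (4)·0.000 - (-1)·0.000) / (6) = -1.333
Iteration 2:
  x_1 = (-8 - (-1)·1.167 - (4)·-1.333) / (6) = -0.250
  x_2 = (7 - (3)·-1.333 - (-1)·-1.333) / (6) = 1.611
  x_3 = (-8 - (4)·-1.333 - (-1)·1.167) / (6) = -0.250
Iteration 3:
  x_1 = (-8 - (-1)·1.611 - (4)·-0.250) / (6) = -0.898
  x_2 = (7 - (3)·-0.250 - (-1)·-0.250) / (6) = 1.250
  x_3 = (-8 - (4)·-0.250 - (-1)·1.611) / (6) = -0.898
Residual b − A·x = (2.230, 1.296, 2.230)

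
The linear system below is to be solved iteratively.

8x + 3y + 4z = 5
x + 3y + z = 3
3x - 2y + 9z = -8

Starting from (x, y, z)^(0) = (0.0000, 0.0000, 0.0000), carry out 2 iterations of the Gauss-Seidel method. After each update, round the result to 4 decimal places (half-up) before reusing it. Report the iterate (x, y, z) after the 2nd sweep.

Iteration 1:
  x = (5 - (3)·0.0000 - (4)·0.0000) / (8) = 0.6250
  y = (3 - (1)·0.6250 - (1)·0.0000) / (3) = 0.7917
  z = (-8 - (3)·0.6250 - (-2)·0.7917) / (9) = -0.9213
Iteration 2:
  x = (5 - (3)·0.7917 - (4)·-0.9213) / (8) = 0.7888
  y = (3 - (1)·0.7888 - (1)·-0.9213) / (3) = 1.0442
  z = (-8 - (3)·0.7888 - (-2)·1.0442) / (9) = -0.9198

(0.7888, 1.0442, -0.9198)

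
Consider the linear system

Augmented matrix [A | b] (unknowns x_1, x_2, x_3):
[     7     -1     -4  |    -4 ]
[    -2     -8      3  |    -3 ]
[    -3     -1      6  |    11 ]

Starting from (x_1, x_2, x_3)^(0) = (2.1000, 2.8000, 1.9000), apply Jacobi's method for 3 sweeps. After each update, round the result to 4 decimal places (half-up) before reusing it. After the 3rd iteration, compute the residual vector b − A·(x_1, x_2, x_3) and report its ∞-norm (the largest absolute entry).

Iteration 1:
  x_1 = (-4 - (-1)·2.8000 - (-4)·1.9000) / (7) = 0.9143
  x_2 = (-3 - (-2)·2.1000 - (3)·1.9000) / (-8) = 0.5625
  x_3 = (11 - (-3)·2.1000 - (-1)·2.8000) / (6) = 3.3500
Iteration 2:
  x_1 = (-4 - (-1)·0.5625 - (-4)·3.3500) / (7) = 1.4232
  x_2 = (-3 - (-2)·0.9143 - (3)·3.3500) / (-8) = 1.4027
  x_3 = (11 - (-3)·0.9143 - (-1)·0.5625) / (6) = 2.3842
Iteration 3:
  x_1 = (-4 - (-1)·1.4027 - (-4)·2.3842) / (7) = 0.9914
  x_2 = (-3 - (-2)·1.4232 - (3)·2.3842) / (-8) = 0.9133
  x_3 = (11 - (-3)·1.4232 - (-1)·1.4027) / (6) = 2.7787
Residual b − A·x = (1.0883, -2.0469, -1.7847); ∞-norm = 2.0469

2.0469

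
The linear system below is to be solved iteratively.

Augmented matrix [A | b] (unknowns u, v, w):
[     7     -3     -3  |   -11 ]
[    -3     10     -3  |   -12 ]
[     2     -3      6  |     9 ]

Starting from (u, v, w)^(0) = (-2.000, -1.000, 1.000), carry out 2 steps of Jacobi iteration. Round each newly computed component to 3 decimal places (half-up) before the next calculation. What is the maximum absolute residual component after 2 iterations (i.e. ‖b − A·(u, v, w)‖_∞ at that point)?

0.968

Iteration 1:
  u = (-11 - (-3)·-1.000 - (-3)·1.000) / (7) = -1.571
  v = (-12 - (-3)·-2.000 - (-3)·1.000) / (10) = -1.500
  w = (9 - (2)·-2.000 - (-3)·-1.000) / (6) = 1.667
Iteration 2:
  u = (-11 - (-3)·-1.500 - (-3)·1.667) / (7) = -1.500
  v = (-12 - (-3)·-1.571 - (-3)·1.667) / (10) = -1.171
  w = (9 - (2)·-1.571 - (-3)·-1.500) / (6) = 1.274
Residual b − A·x = (-0.191, -0.968, 0.843); ∞-norm = 0.968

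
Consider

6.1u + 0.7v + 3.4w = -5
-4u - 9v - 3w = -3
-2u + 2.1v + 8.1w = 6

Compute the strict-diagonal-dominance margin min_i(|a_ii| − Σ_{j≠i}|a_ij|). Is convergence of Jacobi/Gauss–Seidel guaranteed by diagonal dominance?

row 1: |6.1| − (0.7+3.4) = 2
row 2: |-9| − (4+3) = 2
row 3: |8.1| − (2+2.1) = 4
minimum over rows = 2 → strictly diagonally dominant (convergence guaranteed)

2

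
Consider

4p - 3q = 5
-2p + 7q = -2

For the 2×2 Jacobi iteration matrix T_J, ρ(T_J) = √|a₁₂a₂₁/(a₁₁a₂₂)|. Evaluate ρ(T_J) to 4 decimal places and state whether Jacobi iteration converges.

0.4629

a₁₂a₂₁/(a₁₁a₂₂) = (-3)·(-2) / ((4)·(7)) = 0.214286
ρ = √|0.214286| = √0.214286 = 0.4629
ρ < 1, so Jacobi converges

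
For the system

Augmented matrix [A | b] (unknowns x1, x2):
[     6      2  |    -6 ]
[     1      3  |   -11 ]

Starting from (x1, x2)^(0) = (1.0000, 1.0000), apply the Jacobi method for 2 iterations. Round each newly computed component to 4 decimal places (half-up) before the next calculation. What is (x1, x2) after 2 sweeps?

Iteration 1:
  x1 = (-6 - (2)·1.0000) / (6) = -1.3333
  x2 = (-11 - (1)·1.0000) / (3) = -4.0000
Iteration 2:
  x1 = (-6 - (2)·-4.0000) / (6) = 0.3333
  x2 = (-11 - (1)·-1.3333) / (3) = -3.2222

(0.3333, -3.2222)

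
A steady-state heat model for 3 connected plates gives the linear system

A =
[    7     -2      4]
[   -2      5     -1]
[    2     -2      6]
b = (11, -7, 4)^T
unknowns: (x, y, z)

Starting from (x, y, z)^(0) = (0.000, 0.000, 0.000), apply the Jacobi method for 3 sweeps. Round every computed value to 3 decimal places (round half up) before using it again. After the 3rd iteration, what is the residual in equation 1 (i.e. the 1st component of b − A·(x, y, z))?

Iteration 1:
  x = (11 - (-2)·0.000 - (4)·0.000) / (7) = 1.571
  y = (-7 - (-2)·0.000 - (-1)·0.000) / (5) = -1.400
  z = (4 - (2)·0.000 - (-2)·0.000) / (6) = 0.667
Iteration 2:
  x = (11 - (-2)·-1.400 - (4)·0.667) / (7) = 0.790
  y = (-7 - (-2)·1.571 - (-1)·0.667) / (5) = -0.638
  z = (4 - (2)·1.571 - (-2)·-1.400) / (6) = -0.324
Iteration 3:
  x = (11 - (-2)·-0.638 - (4)·-0.324) / (7) = 1.574
  y = (-7 - (-2)·0.790 - (-1)·-0.324) / (5) = -1.149
  z = (4 - (2)·0.790 - (-2)·-0.638) / (6) = 0.191
Residual b − A·x = (-3.080, 2.084, -2.592)

-3.080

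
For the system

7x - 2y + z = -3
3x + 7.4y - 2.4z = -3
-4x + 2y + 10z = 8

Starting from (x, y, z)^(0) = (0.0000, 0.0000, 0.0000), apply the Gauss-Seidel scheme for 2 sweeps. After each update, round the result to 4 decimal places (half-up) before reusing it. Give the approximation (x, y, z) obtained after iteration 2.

Iteration 1:
  x = (-3 - (-2)·0.0000 - (1)·0.0000) / (7) = -0.4286
  y = (-3 - (3)·-0.4286 - (-2.4)·0.0000) / (7.4) = -0.2316
  z = (8 - (-4)·-0.4286 - (2)·-0.2316) / (10) = 0.6749
Iteration 2:
  x = (-3 - (-2)·-0.2316 - (1)·0.6749) / (7) = -0.5912
  y = (-3 - (3)·-0.5912 - (-2.4)·0.6749) / (7.4) = 0.0532
  z = (8 - (-4)·-0.5912 - (2)·0.0532) / (10) = 0.5529

(-0.5912, 0.0532, 0.5529)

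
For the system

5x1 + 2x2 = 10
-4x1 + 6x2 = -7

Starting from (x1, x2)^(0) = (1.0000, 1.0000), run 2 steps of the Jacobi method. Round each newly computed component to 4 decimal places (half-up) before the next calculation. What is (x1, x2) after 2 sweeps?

(2.2000, -0.1000)

Iteration 1:
  x1 = (10 - (2)·1.0000) / (5) = 1.6000
  x2 = (-7 - (-4)·1.0000) / (6) = -0.5000
Iteration 2:
  x1 = (10 - (2)·-0.5000) / (5) = 2.2000
  x2 = (-7 - (-4)·1.6000) / (6) = -0.1000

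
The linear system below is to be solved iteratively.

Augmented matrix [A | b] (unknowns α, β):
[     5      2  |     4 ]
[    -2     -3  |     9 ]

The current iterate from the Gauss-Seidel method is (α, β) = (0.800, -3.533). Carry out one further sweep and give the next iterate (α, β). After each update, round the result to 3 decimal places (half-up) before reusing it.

(2.213, -4.475)

One sweep:
  α = (4 - (2)·-3.533) / (5) = 2.213
  β = (9 - (-2)·2.213) / (-3) = -4.475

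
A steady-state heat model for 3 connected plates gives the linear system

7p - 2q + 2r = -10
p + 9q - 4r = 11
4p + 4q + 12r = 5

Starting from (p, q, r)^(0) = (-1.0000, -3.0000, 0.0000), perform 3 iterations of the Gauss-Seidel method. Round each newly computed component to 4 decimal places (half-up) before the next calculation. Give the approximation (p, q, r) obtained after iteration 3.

Iteration 1:
  p = (-10 - (-2)·-3.0000 - (2)·0.0000) / (7) = -2.2857
  q = (11 - (1)·-2.2857 - (-4)·0.0000) / (9) = 1.4762
  r = (5 - (4)·-2.2857 - (4)·1.4762) / (12) = 0.6865
Iteration 2:
  p = (-10 - (-2)·1.4762 - (2)·0.6865) / (7) = -1.2029
  q = (11 - (1)·-1.2029 - (-4)·0.6865) / (9) = 1.6610
  r = (5 - (4)·-1.2029 - (4)·1.6610) / (12) = 0.2640
Iteration 3:
  p = (-10 - (-2)·1.6610 - (2)·0.2640) / (7) = -1.0294
  q = (11 - (1)·-1.0294 - (-4)·0.2640) / (9) = 1.4539
  r = (5 - (4)·-1.0294 - (4)·1.4539) / (12) = 0.2752

(-1.0294, 1.4539, 0.2752)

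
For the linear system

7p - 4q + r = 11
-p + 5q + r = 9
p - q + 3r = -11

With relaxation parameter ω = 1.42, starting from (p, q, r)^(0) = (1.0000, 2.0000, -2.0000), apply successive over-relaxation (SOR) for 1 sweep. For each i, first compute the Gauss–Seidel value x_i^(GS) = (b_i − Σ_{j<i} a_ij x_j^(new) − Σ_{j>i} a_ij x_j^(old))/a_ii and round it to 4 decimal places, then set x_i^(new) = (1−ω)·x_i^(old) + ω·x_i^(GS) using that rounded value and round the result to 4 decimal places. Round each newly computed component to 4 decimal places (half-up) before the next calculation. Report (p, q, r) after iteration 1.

(3.8400, 3.3746, -4.5870)

Iteration 1:
  p: GS value = (11 - (-4)·2.0000 - (1)·-2.0000) / (7) = 3.0000;  p ← (1−ω)·1.0000 + ω·3.0000 = 3.8400
  q: GS value = (9 - (-1)·3.8400 - (1)·-2.0000) / (5) = 2.9680;  q ← (1−ω)·2.0000 + ω·2.9680 = 3.3746
  r: GS value = (-11 - (1)·3.8400 - (-1)·3.3746) / (3) = -3.8218;  r ← (1−ω)·-2.0000 + ω·-3.8218 = -4.5870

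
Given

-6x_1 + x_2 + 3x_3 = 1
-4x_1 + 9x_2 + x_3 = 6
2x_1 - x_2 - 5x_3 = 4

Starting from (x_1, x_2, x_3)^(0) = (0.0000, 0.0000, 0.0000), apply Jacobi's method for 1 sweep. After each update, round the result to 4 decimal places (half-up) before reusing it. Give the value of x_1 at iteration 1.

-0.1667

Iteration 1:
  x_1 = (1 - (1)·0.0000 - (3)·0.0000) / (-6) = -0.1667
  x_2 = (6 - (-4)·0.0000 - (1)·0.0000) / (9) = 0.6667
  x_3 = (4 - (2)·0.0000 - (-1)·0.0000) / (-5) = -0.8000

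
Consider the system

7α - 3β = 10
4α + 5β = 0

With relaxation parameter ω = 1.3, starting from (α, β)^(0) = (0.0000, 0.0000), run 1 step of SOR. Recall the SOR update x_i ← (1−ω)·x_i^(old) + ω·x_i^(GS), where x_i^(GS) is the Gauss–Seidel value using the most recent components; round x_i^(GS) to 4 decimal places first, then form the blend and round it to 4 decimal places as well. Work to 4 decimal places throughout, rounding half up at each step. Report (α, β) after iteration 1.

Iteration 1:
  α: GS value = (10 - (-3)·0.0000) / (7) = 1.4286;  α ← (1−ω)·0.0000 + ω·1.4286 = 1.8572
  β: GS value = (0 - (4)·1.8572) / (5) = -1.4858;  β ← (1−ω)·0.0000 + ω·-1.4858 = -1.9315

(1.8572, -1.9315)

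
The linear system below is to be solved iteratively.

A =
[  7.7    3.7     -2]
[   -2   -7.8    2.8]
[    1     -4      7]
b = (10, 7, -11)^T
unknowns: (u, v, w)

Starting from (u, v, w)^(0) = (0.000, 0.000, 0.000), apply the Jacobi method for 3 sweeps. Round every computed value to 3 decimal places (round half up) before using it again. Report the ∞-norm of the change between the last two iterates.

Iteration 1:
  u = (10 - (3.7)·0.000 - (-2)·0.000) / (7.7) = 1.299
  v = (7 - (-2)·0.000 - (2.8)·0.000) / (-7.8) = -0.897
  w = (-11 - (1)·0.000 - (-4)·0.000) / (7) = -1.571
Iteration 2:
  u = (10 - (3.7)·-0.897 - (-2)·-1.571) / (7.7) = 1.322
  v = (7 - (-2)·1.299 - (2.8)·-1.571) / (-7.8) = -1.794
  w = (-11 - (1)·1.299 - (-4)·-0.897) / (7) = -2.270
Iteration 3:
  u = (10 - (3.7)·-1.794 - (-2)·-2.270) / (7.7) = 1.571
  v = (7 - (-2)·1.322 - (2.8)·-2.270) / (-7.8) = -2.051
  w = (-11 - (1)·1.322 - (-4)·-1.794) / (7) = -2.785
Change: (0.249, -0.257, -0.515) → max |·| = 0.515

0.515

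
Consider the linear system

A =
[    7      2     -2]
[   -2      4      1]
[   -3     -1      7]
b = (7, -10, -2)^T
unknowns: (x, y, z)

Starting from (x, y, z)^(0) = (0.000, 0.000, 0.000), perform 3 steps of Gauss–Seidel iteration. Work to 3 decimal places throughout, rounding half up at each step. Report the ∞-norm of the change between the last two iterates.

Iteration 1:
  x = (7 - (2)·0.000 - (-2)·0.000) / (7) = 1.000
  y = (-10 - (-2)·1.000 - (1)·0.000) / (4) = -2.000
  z = (-2 - (-3)·1.000 - (-1)·-2.000) / (7) = -0.143
Iteration 2:
  x = (7 - (2)·-2.000 - (-2)·-0.143) / (7) = 1.531
  y = (-10 - (-2)·1.531 - (1)·-0.143) / (4) = -1.699
  z = (-2 - (-3)·1.531 - (-1)·-1.699) / (7) = 0.128
Iteration 3:
  x = (7 - (2)·-1.699 - (-2)·0.128) / (7) = 1.522
  y = (-10 - (-2)·1.522 - (1)·0.128) / (4) = -1.771
  z = (-2 - (-3)·1.522 - (-1)·-1.771) / (7) = 0.114
Change: (-0.009, -0.072, -0.014) → max |·| = 0.072

0.072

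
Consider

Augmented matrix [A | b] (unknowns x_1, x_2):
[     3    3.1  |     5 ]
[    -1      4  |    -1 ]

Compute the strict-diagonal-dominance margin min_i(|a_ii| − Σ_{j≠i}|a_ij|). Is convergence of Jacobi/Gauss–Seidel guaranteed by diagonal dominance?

row 1: |3| − (3.1) = -0.1
row 2: |4| − (1) = 3
minimum over rows = -0.1 → not strictly diagonally dominant

-0.1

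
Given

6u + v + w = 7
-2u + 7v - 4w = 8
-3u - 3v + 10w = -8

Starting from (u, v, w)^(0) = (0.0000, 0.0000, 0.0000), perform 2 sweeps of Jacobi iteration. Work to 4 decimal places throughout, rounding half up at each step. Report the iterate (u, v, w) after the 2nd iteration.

Iteration 1:
  u = (7 - (1)·0.0000 - (1)·0.0000) / (6) = 1.1667
  v = (8 - (-2)·0.0000 - (-4)·0.0000) / (7) = 1.1429
  w = (-8 - (-3)·0.0000 - (-3)·0.0000) / (10) = -0.8000
Iteration 2:
  u = (7 - (1)·1.1429 - (1)·-0.8000) / (6) = 1.1095
  v = (8 - (-2)·1.1667 - (-4)·-0.8000) / (7) = 1.0191
  w = (-8 - (-3)·1.1667 - (-3)·1.1429) / (10) = -0.1071

(1.1095, 1.0191, -0.1071)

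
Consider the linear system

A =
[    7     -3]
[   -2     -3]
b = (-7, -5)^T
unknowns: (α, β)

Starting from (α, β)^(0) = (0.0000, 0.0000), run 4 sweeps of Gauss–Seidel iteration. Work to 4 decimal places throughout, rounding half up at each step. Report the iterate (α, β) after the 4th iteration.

(-0.2041, 1.8027)

Iteration 1:
  α = (-7 - (-3)·0.0000) / (7) = -1.0000
  β = (-5 - (-2)·-1.0000) / (-3) = 2.3333
Iteration 2:
  α = (-7 - (-3)·2.3333) / (7) = 0.0000
  β = (-5 - (-2)·0.0000) / (-3) = 1.6667
Iteration 3:
  α = (-7 - (-3)·1.6667) / (7) = -0.2857
  β = (-5 - (-2)·-0.2857) / (-3) = 1.8571
Iteration 4:
  α = (-7 - (-3)·1.8571) / (7) = -0.2041
  β = (-5 - (-2)·-0.2041) / (-3) = 1.8027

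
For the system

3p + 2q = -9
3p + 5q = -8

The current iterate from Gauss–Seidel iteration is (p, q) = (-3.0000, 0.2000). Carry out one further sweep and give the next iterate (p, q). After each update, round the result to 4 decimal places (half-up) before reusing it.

One sweep:
  p = (-9 - (2)·0.2000) / (3) = -3.1333
  q = (-8 - (3)·-3.1333) / (5) = 0.2800

(-3.1333, 0.2800)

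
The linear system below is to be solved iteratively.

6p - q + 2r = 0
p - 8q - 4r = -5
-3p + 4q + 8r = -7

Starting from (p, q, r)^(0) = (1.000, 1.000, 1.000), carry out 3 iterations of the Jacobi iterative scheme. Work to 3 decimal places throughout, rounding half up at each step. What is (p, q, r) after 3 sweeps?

Iteration 1:
  p = (0 - (-1)·1.000 - (2)·1.000) / (6) = -0.167
  q = (-5 - (1)·1.000 - (-4)·1.000) / (-8) = 0.250
  r = (-7 - (-3)·1.000 - (4)·1.000) / (8) = -1.000
Iteration 2:
  p = (0 - (-1)·0.250 - (2)·-1.000) / (6) = 0.375
  q = (-5 - (1)·-0.167 - (-4)·-1.000) / (-8) = 1.104
  r = (-7 - (-3)·-0.167 - (4)·0.250) / (8) = -1.063
Iteration 3:
  p = (0 - (-1)·1.104 - (2)·-1.063) / (6) = 0.538
  q = (-5 - (1)·0.375 - (-4)·-1.063) / (-8) = 1.203
  r = (-7 - (-3)·0.375 - (4)·1.104) / (8) = -1.286

(0.538, 1.203, -1.286)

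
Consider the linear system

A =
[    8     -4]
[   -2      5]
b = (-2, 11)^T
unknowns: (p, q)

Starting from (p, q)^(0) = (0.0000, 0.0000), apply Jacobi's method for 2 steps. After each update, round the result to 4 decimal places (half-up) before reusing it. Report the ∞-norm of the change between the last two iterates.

1.1000

Iteration 1:
  p = (-2 - (-4)·0.0000) / (8) = -0.2500
  q = (11 - (-2)·0.0000) / (5) = 2.2000
Iteration 2:
  p = (-2 - (-4)·2.2000) / (8) = 0.8500
  q = (11 - (-2)·-0.2500) / (5) = 2.1000
Change: (1.1000, -0.1000) → max |·| = 1.1000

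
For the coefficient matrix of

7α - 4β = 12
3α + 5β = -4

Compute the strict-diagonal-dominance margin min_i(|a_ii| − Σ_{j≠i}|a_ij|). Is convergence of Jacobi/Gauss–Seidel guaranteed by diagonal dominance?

row 1: |7| − (4) = 3
row 2: |5| − (3) = 2
minimum over rows = 2 → strictly diagonally dominant (convergence guaranteed)

2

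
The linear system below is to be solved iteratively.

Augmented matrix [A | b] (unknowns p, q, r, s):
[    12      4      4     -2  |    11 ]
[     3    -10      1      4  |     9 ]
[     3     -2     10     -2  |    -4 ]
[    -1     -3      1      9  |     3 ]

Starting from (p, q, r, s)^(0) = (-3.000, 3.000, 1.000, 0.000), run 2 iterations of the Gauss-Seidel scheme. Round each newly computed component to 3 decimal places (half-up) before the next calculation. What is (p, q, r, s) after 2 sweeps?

Iteration 1:
  p = (11 - (4)·3.000 - (4)·1.000 - (-2)·0.000) / (12) = -0.417
  q = (9 - (3)·-0.417 - (1)·1.000 - (4)·0.000) / (-10) = -0.925
  r = (-4 - (3)·-0.417 - (-2)·-0.925 - (-2)·0.000) / (10) = -0.460
  s = (3 - (-1)·-0.417 - (-3)·-0.925 - (1)·-0.460) / (9) = 0.030
Iteration 2:
  p = (11 - (4)·-0.925 - (4)·-0.460 - (-2)·0.030) / (12) = 1.383
  q = (9 - (3)·1.383 - (1)·-0.460 - (4)·0.030) / (-10) = -0.519
  r = (-4 - (3)·1.383 - (-2)·-0.519 - (-2)·0.030) / (10) = -0.913
  s = (3 - (-1)·1.383 - (-3)·-0.519 - (1)·-0.913) / (9) = 0.415

(1.383, -0.519, -0.913, 0.415)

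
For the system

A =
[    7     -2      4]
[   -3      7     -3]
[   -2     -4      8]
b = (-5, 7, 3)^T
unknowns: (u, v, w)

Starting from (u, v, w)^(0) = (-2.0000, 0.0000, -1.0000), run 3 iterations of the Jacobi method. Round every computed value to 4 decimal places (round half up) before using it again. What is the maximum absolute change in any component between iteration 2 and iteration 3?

0.4401

Iteration 1:
  u = (-5 - (-2)·0.0000 - (4)·-1.0000) / (7) = -0.1429
  v = (7 - (-3)·-2.0000 - (-3)·-1.0000) / (7) = -0.2857
  w = (3 - (-2)·-2.0000 - (-4)·0.0000) / (8) = -0.1250
Iteration 2:
  u = (-5 - (-2)·-0.2857 - (4)·-0.1250) / (7) = -0.7245
  v = (7 - (-3)·-0.1429 - (-3)·-0.1250) / (7) = 0.8852
  w = (3 - (-2)·-0.1429 - (-4)·-0.2857) / (8) = 0.1964
Iteration 3:
  u = (-5 - (-2)·0.8852 - (4)·0.1964) / (7) = -0.5736
  v = (7 - (-3)·-0.7245 - (-3)·0.1964) / (7) = 0.7737
  w = (3 - (-2)·-0.7245 - (-4)·0.8852) / (8) = 0.6365
Change: (0.1509, -0.1115, 0.4401) → max |·| = 0.4401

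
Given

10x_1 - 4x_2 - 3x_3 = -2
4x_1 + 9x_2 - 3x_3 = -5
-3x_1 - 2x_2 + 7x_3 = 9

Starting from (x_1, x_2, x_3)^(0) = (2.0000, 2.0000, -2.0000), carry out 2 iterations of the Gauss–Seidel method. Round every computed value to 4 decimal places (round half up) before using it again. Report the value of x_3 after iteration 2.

1.0932

Iteration 1:
  x_1 = (-2 - (-4)·2.0000 - (-3)·-2.0000) / (10) = 0.0000
  x_2 = (-5 - (4)·0.0000 - (-3)·-2.0000) / (9) = -1.2222
  x_3 = (9 - (-3)·0.0000 - (-2)·-1.2222) / (7) = 0.9365
Iteration 2:
  x_1 = (-2 - (-4)·-1.2222 - (-3)·0.9365) / (10) = -0.4079
  x_2 = (-5 - (4)·-0.4079 - (-3)·0.9365) / (9) = -0.0621
  x_3 = (9 - (-3)·-0.4079 - (-2)·-0.0621) / (7) = 1.0932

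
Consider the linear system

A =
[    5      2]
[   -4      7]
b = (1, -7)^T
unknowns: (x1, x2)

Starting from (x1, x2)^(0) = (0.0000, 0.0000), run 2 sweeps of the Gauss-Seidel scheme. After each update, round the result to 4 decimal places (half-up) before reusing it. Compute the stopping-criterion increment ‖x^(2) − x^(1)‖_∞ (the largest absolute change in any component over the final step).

Iteration 1:
  x1 = (1 - (2)·0.0000) / (5) = 0.2000
  x2 = (-7 - (-4)·0.2000) / (7) = -0.8857
Iteration 2:
  x1 = (1 - (2)·-0.8857) / (5) = 0.5543
  x2 = (-7 - (-4)·0.5543) / (7) = -0.6833
Change: (0.3543, 0.2024) → max |·| = 0.3543

0.3543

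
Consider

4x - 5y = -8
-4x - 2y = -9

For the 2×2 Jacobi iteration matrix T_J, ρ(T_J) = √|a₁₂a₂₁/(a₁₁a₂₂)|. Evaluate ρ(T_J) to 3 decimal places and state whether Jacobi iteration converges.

a₁₂a₂₁/(a₁₁a₂₂) = (-5)·(-4) / ((4)·(-2)) = -2.500000
ρ = √|-2.500000| = √2.500000 = 1.581
ρ > 1, so Jacobi diverges

1.581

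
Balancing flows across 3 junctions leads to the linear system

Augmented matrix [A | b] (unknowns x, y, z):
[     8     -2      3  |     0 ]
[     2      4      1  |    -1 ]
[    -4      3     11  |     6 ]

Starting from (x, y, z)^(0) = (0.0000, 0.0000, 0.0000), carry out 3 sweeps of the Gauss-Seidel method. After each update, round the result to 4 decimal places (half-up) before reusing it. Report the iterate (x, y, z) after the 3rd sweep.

Iteration 1:
  x = (0 - (-2)·0.0000 - (3)·0.0000) / (8) = 0.0000
  y = (-1 - (2)·0.0000 - (1)·0.0000) / (4) = -0.2500
  z = (6 - (-4)·0.0000 - (3)·-0.2500) / (11) = 0.6136
Iteration 2:
  x = (0 - (-2)·-0.2500 - (3)·0.6136) / (8) = -0.2926
  y = (-1 - (2)·-0.2926 - (1)·0.6136) / (4) = -0.2571
  z = (6 - (-4)·-0.2926 - (3)·-0.2571) / (11) = 0.5092
Iteration 3:
  x = (0 - (-2)·-0.2571 - (3)·0.5092) / (8) = -0.2552
  y = (-1 - (2)·-0.2552 - (1)·0.5092) / (4) = -0.2497
  z = (6 - (-4)·-0.2552 - (3)·-0.2497) / (11) = 0.5208

(-0.2552, -0.2497, 0.5208)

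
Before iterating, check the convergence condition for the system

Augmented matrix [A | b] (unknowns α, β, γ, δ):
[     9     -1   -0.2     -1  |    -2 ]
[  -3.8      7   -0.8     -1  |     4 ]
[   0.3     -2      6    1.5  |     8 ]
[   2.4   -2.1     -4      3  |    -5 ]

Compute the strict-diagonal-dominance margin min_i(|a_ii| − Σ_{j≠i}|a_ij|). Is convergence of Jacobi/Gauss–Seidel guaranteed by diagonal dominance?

-5.5

row 1: |9| − (1+0.2+1) = 6.8
row 2: |7| − (3.8+0.8+1) = 1.4
row 3: |6| − (0.3+2+1.5) = 2.2
row 4: |3| − (2.4+2.1+4) = -5.5
minimum over rows = -5.5 → not strictly diagonally dominant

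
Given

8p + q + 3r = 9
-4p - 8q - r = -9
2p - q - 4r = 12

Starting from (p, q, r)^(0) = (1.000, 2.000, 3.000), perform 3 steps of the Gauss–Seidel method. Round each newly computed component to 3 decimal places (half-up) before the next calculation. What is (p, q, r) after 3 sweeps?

(1.812, 0.465, -2.210)

Iteration 1:
  p = (9 - (1)·2.000 - (3)·3.000) / (8) = -0.250
  q = (-9 - (-4)·-0.250 - (-1)·3.000) / (-8) = 0.875
  r = (12 - (2)·-0.250 - (-1)·0.875) / (-4) = -3.344
Iteration 2:
  p = (9 - (1)·0.875 - (3)·-3.344) / (8) = 2.270
  q = (-9 - (-4)·2.270 - (-1)·-3.344) / (-8) = 0.408
  r = (12 - (2)·2.270 - (-1)·0.408) / (-4) = -1.967
Iteration 3:
  p = (9 - (1)·0.408 - (3)·-1.967) / (8) = 1.812
  q = (-9 - (-4)·1.812 - (-1)·-1.967) / (-8) = 0.465
  r = (12 - (2)·1.812 - (-1)·0.465) / (-4) = -2.210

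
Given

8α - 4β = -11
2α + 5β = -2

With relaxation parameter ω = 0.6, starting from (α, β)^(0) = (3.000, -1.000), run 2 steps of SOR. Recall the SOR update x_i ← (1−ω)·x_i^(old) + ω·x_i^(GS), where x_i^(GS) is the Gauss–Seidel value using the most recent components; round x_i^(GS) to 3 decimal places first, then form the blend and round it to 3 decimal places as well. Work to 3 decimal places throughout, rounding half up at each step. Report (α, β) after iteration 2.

(-0.992, -0.265)

Iteration 1:
  α: GS value = (-11 - (-4)·-1.000) / (8) = -1.875;  α ← (1−ω)·3.000 + ω·-1.875 = 0.075
  β: GS value = (-2 - (2)·0.075) / (5) = -0.430;  β ← (1−ω)·-1.000 + ω·-0.430 = -0.658
Iteration 2:
  α: GS value = (-11 - (-4)·-0.658) / (8) = -1.704;  α ← (1−ω)·0.075 + ω·-1.704 = -0.992
  β: GS value = (-2 - (2)·-0.992) / (5) = -0.003;  β ← (1−ω)·-0.658 + ω·-0.003 = -0.265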